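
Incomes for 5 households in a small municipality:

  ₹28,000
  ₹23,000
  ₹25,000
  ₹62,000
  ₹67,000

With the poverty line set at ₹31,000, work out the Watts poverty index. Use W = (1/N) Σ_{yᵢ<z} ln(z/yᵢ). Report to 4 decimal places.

Below the line: ₹23,000, ₹25,000, ₹28,000 (q = 3 of N = 5).
Log gaps: ln(31000/23000) = 0.2985; ln(31000/25000) = 0.2151; ln(31000/28000) = 0.1018.
W = 0.615387 / 5 = 0.1231.

0.1231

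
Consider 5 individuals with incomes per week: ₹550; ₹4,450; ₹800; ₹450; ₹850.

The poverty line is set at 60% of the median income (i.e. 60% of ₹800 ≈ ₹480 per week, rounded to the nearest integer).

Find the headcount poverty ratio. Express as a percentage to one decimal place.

1 of the 5 individuals have income below ₹480.
H = 1/5 = 20.0%.

20.0%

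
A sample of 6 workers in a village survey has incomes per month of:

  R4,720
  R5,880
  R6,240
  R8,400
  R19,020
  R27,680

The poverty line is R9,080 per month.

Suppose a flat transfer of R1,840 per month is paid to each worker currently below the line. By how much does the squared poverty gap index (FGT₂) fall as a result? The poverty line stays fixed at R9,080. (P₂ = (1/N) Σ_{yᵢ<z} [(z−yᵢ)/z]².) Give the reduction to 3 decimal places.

Before: below the line — R4,720, R5,880, R6,240, R8,400; squared poverty gap index (FGT₂) = 0.07637.
After the R1,840 transfer: below the line — R6,560, R7,720, R8,080; squared poverty gap index (FGT₂) = 0.01860.
Reduction = 0.07637 − 0.01860 = 0.058.

0.058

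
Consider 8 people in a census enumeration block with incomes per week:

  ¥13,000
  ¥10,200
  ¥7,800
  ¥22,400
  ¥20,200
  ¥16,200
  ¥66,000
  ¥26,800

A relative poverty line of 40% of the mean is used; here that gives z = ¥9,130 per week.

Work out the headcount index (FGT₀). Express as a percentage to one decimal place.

12.5%

1 of the 8 people have income below ¥9,130.
H = 1/8 = 12.5%.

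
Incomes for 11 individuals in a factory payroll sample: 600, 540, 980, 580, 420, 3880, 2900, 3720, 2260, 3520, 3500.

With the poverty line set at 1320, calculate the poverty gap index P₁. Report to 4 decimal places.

0.2397

Poor units: 420, 540, 580, 600, 980 (q = 5 of N = 11).
Relative gaps: (1320−420)/1320 = 0.6818; (1320−540)/1320 = 0.5909; (1320−580)/1320 = 0.5606; (1320−600)/1320 = 0.5455; (1320−980)/1320 = 0.2576.
Σ = 2.636364. Dividing by the full population N = 11 gives P₁ = 0.2397.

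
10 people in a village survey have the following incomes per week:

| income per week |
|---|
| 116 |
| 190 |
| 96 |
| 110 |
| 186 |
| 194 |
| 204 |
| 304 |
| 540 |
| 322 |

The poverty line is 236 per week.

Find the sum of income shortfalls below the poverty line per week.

556

Below z: 96, 110, 116, 186, 190, 194, 204 (q = 7 of N = 10).
Individual gaps: 236−96 = 140; 236−110 = 126; 236−116 = 120; 236−186 = 50; 236−190 = 46; 236−194 = 42; 236−204 = 32.
Aggregate gap = 556.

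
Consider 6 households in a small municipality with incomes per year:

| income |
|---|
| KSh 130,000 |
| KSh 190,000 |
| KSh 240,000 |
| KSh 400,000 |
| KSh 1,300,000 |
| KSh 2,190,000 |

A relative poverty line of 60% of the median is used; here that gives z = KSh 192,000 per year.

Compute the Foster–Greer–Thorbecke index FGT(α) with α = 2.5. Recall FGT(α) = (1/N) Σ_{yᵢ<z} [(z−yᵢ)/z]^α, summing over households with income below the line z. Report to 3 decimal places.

Below the line: KSh 130,000, KSh 190,000 (q = 2 of N = 6).
Normalized shortfalls: (192000−130000)/192000 = 0.3229; (192000−190000)/192000 = 0.0104.
Raised to α = 2.5: 0.05926; 0.00001.
Sum = 0.059266; FGT(2.5) = 0.059266 / 6 = 0.010.

0.010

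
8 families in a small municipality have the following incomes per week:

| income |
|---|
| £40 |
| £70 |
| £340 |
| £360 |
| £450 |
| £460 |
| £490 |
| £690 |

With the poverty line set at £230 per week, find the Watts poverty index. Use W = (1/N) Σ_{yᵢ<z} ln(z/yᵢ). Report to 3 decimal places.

0.367

Incomes under z: £40, £70 (q = 2 of N = 8).
Log gaps: ln(230/40) = 1.7492; ln(230/70) = 1.1896.
W = 2.938784 / 8 = 0.367.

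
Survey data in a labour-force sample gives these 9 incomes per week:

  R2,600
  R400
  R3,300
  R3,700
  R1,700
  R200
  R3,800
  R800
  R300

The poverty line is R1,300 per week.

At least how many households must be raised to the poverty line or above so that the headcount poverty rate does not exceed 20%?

3

Currently q = 4 of N = 9 are below the line (H = 0.444).
A headcount ratio of at most 20% allows at most ⌊0.20 × 9⌋ = 1 poor households.
So at least 4 − 1 = 3 must be lifted.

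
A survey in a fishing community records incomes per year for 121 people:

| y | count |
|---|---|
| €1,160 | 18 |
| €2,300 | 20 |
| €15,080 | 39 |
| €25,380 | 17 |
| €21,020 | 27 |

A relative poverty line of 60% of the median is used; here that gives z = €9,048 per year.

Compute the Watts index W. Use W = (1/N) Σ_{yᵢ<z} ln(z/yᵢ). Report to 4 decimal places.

Below the line: 18×€1,160, 20×€2,300 (q = 38 of N = 121).
Log shortfalls: ln(9048/1160) = 2.0541 (×18); ln(9048/2300) = 1.3696 (×20).
W = 64.366920 / 121 = 0.5320.

0.5320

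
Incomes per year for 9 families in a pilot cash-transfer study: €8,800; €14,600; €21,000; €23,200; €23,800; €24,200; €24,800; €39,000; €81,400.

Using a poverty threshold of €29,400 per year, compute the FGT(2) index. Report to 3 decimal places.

Below z: €8,800, €14,600, €21,000, €23,200, €23,800, €24,200, €24,800 (q = 7 of N = 9).
Gap ratios (z−y)/z: (29400−8800)/29400 = 0.7007; (29400−14600)/29400 = 0.5034; (29400−21000)/29400 = 0.2857; (29400−23200)/29400 = 0.2109; (29400−23800)/29400 = 0.1905; (29400−24200)/29400 = 0.1769; (29400−24800)/29400 = 0.1565.
Squared: 0.4910; 0.2534; 0.0816; 0.0445; 0.0363; 0.0313; 0.0245.
Sum = 0.962516; P₂ = 0.962516 / 9 = 0.107.

0.107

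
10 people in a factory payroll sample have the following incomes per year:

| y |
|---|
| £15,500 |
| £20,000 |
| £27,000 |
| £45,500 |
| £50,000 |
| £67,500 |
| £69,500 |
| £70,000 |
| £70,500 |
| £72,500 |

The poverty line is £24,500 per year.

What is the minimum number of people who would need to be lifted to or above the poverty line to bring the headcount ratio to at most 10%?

Currently q = 2 of N = 10 are below the line (H = 0.200).
A headcount ratio of at most 10% allows at most ⌊0.10 × 10⌋ = 1 poor people.
So at least 2 − 1 = 1 must be lifted.

1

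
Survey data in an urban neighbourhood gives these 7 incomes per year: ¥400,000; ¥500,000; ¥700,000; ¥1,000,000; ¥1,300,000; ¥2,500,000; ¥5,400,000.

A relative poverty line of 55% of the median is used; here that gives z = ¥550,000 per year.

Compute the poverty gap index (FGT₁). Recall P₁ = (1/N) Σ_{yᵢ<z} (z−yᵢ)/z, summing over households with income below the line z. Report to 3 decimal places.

0.052

Below z: ¥400,000, ¥500,000 (q = 2 of N = 7).
Relative gaps: (550000−400000)/550000 = 0.2727; (550000−500000)/550000 = 0.0909.
Sum of shortfalls = 0.363636; P₁ averages over all N: 0.363636 / 7 = 0.052.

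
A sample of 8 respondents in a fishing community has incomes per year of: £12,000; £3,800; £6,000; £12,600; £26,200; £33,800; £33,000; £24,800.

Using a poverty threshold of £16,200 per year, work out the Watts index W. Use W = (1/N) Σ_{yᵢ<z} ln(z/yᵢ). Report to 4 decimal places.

Below the line: £3,800, £6,000, £12,000, £12,600 (q = 4 of N = 8).
Log gaps: ln(16200/3800) = 1.4500; ln(16200/6000) = 0.9933; ln(16200/12000) = 0.3001; ln(16200/12600) = 0.2513.
W = 2.994681 / 8 = 0.3743.

0.3743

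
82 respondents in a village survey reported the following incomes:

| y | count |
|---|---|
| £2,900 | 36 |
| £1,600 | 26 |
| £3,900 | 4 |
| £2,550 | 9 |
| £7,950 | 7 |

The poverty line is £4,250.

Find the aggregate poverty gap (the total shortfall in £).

£134,200

Poor units: 26×£1,600, 9×£2,550, 36×£2,900, 4×£3,900 (q = 75 of N = 82).
Individual gaps: 26×(4250−1600) = 68900; 9×(4250−2550) = 15300; 36×(4250−2900) = 48600; 4×(4250−3900) = 1400.
Aggregate gap = £134,200.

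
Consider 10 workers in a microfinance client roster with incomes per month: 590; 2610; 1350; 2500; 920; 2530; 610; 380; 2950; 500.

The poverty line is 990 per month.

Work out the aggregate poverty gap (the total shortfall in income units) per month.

Poor units: 380, 500, 590, 610, 920 (q = 5 of N = 10).
Individual gaps: 990−380 = 610; 990−500 = 490; 990−590 = 400; 990−610 = 380; 990−920 = 70.
Aggregate gap = 1950.

1950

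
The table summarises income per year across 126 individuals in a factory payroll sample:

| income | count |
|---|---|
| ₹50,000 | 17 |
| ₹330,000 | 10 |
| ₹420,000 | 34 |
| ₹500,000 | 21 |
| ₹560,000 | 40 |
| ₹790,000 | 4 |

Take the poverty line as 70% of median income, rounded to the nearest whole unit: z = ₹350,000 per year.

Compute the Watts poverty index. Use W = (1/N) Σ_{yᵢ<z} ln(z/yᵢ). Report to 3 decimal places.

0.267

Incomes under z: 17×₹50,000, 10×₹330,000 (q = 27 of N = 126).
Log gaps: ln(350000/50000) = 1.9459 (×17); ln(350000/330000) = 0.0588 (×10).
W = 33.668878 / 126 = 0.267.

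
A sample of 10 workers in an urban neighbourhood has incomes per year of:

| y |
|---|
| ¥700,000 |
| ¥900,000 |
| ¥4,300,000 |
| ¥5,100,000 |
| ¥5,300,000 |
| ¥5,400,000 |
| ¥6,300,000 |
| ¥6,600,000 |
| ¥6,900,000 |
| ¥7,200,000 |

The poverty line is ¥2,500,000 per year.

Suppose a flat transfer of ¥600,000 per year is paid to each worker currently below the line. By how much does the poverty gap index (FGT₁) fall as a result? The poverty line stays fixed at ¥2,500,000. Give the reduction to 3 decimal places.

0.048

Before: below the line — ¥700,000, ¥900,000; poverty gap index (FGT₁) = 0.13600.
After the ¥600,000 transfer: below the line — ¥1,300,000, ¥1,500,000; poverty gap index (FGT₁) = 0.08800.
Reduction = 0.13600 − 0.08800 = 0.048.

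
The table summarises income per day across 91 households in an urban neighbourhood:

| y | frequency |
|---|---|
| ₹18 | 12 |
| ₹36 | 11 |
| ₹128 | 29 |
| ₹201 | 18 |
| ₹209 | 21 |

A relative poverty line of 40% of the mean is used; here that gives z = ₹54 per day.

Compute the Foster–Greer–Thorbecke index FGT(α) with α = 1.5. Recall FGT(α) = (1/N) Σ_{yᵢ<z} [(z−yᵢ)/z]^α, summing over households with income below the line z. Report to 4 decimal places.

0.0950

Poor units: 12×₹18, 11×₹36 (q = 23 of N = 91).
Shortfall ratios: (54−18)/54 = 0.6667 (×12); (54−36)/54 = 0.3333 (×11).
Raised to α = 1.5: 0.54433 (×12); 0.19245 (×11).
Sum = 8.648924; FGT(1.5) = 8.648924 / 91 = 0.0950.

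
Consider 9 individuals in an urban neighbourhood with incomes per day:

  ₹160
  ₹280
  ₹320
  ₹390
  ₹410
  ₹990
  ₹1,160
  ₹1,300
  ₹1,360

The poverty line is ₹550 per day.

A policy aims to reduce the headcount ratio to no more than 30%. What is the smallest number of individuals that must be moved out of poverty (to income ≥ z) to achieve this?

5 of the 9 individuals are poor, so H = 5/9 = 0.556.
A headcount ratio of at most 30% allows at most ⌊0.30 × 9⌋ = 2 poor individuals.
So at least 5 − 2 = 3 must be lifted.

3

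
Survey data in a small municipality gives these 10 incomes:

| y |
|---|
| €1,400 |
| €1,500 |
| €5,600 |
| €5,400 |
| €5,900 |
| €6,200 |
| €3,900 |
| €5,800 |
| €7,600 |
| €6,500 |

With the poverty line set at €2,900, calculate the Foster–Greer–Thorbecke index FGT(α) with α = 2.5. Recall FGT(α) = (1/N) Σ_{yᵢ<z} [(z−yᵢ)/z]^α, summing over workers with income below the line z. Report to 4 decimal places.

0.0354

Below the line: €1,400, €1,500 (q = 2 of N = 10).
Relative gaps: (2900−1400)/2900 = 0.5172; (2900−1500)/2900 = 0.4828.
Raised to α = 2.5: 0.19241; 0.16193.
Sum = 0.354342; FGT(2.5) = 0.354342 / 10 = 0.0354.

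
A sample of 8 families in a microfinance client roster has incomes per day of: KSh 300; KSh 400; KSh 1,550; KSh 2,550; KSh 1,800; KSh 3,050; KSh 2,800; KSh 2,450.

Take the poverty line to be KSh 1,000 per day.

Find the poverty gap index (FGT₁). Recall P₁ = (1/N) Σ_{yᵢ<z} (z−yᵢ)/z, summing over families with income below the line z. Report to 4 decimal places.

0.1625

Below z: KSh 300, KSh 400 (q = 2 of N = 8).
Relative gaps: (1000−300)/1000 = 0.7000; (1000−400)/1000 = 0.6000.
Sum of shortfalls = 1.300000; P₁ averages over all N: 1.300000 / 8 = 0.1625.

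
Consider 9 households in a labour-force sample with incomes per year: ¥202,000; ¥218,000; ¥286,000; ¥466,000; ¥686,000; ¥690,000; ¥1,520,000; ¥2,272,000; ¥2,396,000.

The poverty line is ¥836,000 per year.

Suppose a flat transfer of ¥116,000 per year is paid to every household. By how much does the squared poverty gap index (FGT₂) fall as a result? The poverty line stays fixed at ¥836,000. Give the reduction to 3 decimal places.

0.078

Before: below the line — ¥202,000, ¥218,000, ¥286,000, ¥466,000, ¥686,000, ¥690,000; squared poverty gap index (FGT₂) = 0.20144.
After the ¥116,000 transfer: below the line — ¥318,000, ¥334,000, ¥402,000, ¥582,000, ¥802,000, ¥806,000; squared poverty gap index (FGT₂) = 0.12325.
Reduction = 0.20144 − 0.12325 = 0.078.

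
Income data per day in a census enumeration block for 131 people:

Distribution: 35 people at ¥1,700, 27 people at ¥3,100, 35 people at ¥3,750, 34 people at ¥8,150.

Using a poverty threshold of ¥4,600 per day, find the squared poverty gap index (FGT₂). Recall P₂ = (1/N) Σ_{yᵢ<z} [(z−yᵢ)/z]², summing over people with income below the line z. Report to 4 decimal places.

Poor units: 35×¥1,700, 27×¥3,100, 35×¥3,750 (q = 97 of N = 131).
Normalized shortfalls: (4600−1700)/4600 = 0.6304 (×35); (4600−3100)/4600 = 0.3261 (×27); (4600−3750)/4600 = 0.1848 (×35).
Squared: 0.3974 (×35); 0.1063 (×27); 0.0341 (×35).
Sum = 17.976725; P₂ = 17.976725 / 131 = 0.1372.

0.1372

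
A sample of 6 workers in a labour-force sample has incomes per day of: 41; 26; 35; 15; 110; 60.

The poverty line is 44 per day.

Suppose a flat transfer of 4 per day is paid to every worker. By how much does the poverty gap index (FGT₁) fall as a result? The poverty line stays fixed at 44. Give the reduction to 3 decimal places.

0.057

Before: below the line — 15, 26, 35, 41; poverty gap index (FGT₁) = 0.22348.
After the 4 transfer: below the line — 19, 30, 39; poverty gap index (FGT₁) = 0.16667.
Reduction = 0.22348 − 0.16667 = 0.057.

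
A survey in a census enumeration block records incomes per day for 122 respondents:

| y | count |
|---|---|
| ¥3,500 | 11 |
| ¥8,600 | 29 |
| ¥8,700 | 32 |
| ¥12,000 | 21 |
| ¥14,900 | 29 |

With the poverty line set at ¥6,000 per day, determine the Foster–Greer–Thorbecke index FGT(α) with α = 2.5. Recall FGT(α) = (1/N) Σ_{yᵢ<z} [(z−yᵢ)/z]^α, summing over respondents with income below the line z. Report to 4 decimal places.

Poor units: 11×¥3,500 (q = 11 of N = 122).
Normalized shortfalls: (6000−3500)/6000 = 0.4167 (×11).
Raised to α = 2.5: 0.11207 (×11).
Sum = 1.232720; FGT(2.5) = 1.232720 / 122 = 0.0101.

0.0101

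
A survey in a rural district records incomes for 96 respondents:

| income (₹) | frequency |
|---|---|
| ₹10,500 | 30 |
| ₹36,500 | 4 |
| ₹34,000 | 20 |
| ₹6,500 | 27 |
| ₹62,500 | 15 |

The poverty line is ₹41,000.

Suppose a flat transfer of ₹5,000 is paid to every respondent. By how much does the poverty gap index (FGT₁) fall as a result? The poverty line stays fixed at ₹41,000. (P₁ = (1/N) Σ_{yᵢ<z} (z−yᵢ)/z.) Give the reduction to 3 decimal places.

Before: below the line — 27×₹6,500, 30×₹10,500, 20×₹34,000, 4×₹36,500; poverty gap index (FGT₁) = 0.50927.
After the ₹5,000 transfer: below the line — 27×₹11,500, 30×₹15,500, 20×₹39,000; poverty gap index (FGT₁) = 0.40689.
Reduction = 0.50927 − 0.40689 = 0.102.

0.102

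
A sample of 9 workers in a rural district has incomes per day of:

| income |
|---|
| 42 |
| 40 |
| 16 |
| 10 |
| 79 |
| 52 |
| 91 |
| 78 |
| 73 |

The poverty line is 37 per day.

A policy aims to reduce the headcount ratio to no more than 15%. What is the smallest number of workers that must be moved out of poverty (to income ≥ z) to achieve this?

1

Currently q = 2 of N = 9 are below the line (H = 0.222).
A headcount ratio of at most 15% allows at most ⌊0.15 × 9⌋ = 1 poor workers.
So at least 2 − 1 = 1 must be lifted.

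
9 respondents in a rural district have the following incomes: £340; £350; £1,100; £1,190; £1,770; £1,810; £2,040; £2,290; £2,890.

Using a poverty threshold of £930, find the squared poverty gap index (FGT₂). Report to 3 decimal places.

0.088

Poor units: £340, £350 (q = 2 of N = 9).
Relative gaps: (930−340)/930 = 0.6344; (930−350)/930 = 0.6237.
Squared: 0.4025; 0.3889.
Sum = 0.791421; P₂ = 0.791421 / 9 = 0.088.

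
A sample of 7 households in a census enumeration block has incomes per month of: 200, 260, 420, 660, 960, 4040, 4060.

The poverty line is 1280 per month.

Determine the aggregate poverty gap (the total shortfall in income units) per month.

Poor units: 200, 260, 420, 660, 960 (q = 5 of N = 7).
Individual gaps: 1280−200 = 1080; 1280−260 = 1020; 1280−420 = 860; 1280−660 = 620; 1280−960 = 320.
Aggregate gap = 3900.

3900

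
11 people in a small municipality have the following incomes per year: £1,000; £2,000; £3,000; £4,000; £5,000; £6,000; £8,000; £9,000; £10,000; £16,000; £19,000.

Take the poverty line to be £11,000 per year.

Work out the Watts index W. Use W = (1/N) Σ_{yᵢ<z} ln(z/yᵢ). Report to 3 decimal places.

Below the line: £1,000, £2,000, £3,000, £4,000, £5,000, £6,000, £8,000, £9,000, £10,000 (q = 9 of N = 11).
Log shortfalls: ln(11000/1000) = 2.3979; ln(11000/2000) = 1.7047; ln(11000/3000) = 1.2993; ln(11000/4000) = 1.0116; ln(11000/5000) = 0.7885; ln(11000/6000) = 0.6061; ln(11000/8000) = 0.3185; ln(11000/9000) = 0.2007; ln(11000/10000) = 0.0953.
W = 8.422555 / 11 = 0.766.

0.766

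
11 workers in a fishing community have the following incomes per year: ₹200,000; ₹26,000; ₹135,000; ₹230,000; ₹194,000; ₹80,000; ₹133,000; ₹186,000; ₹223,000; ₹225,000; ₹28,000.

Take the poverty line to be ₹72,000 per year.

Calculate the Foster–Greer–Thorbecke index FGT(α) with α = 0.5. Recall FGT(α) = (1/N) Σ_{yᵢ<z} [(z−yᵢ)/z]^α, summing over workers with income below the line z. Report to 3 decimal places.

Below z: ₹26,000, ₹28,000 (q = 2 of N = 11).
Normalized shortfalls: (72000−26000)/72000 = 0.6389; (72000−28000)/72000 = 0.6111.
Raised to α = 0.5: 0.79931; 0.78174.
Sum = 1.581041; FGT(0.5) = 1.581041 / 11 = 0.144.

0.144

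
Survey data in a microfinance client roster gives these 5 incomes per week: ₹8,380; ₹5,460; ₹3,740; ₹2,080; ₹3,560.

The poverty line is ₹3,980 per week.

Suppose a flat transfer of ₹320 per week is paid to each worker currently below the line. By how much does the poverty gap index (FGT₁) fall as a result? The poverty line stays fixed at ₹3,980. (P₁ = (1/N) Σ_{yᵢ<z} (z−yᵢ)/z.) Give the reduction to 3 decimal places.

0.044

Before: below the line — ₹2,080, ₹3,560, ₹3,740; poverty gap index (FGT₁) = 0.12864.
After the ₹320 transfer: below the line — ₹2,400, ₹3,880; poverty gap index (FGT₁) = 0.08442.
Reduction = 0.12864 − 0.08442 = 0.044.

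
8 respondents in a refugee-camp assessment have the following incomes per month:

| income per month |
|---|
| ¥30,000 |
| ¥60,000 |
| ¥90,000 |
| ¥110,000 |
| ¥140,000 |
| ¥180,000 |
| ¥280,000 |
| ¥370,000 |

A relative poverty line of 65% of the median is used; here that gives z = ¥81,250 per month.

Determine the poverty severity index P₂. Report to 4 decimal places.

Below z: ¥30,000, ¥60,000 (q = 2 of N = 8).
Normalized shortfalls: (81250−30000)/81250 = 0.6308; (81250−60000)/81250 = 0.2615.
Squared: 0.3979; 0.0684.
Sum = 0.466272; P₂ = 0.466272 / 8 = 0.0583.

0.0583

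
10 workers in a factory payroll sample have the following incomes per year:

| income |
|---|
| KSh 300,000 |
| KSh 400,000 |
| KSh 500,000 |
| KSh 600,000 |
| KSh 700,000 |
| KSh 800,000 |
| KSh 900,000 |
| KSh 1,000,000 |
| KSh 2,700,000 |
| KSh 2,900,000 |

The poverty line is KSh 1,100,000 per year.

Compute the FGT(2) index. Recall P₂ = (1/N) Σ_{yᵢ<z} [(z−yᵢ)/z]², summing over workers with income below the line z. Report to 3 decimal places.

Below z: KSh 300,000, KSh 400,000, KSh 500,000, KSh 600,000, KSh 700,000, KSh 800,000, KSh 900,000, KSh 1,000,000 (q = 8 of N = 10).
Shortfall ratios: (1100000−300000)/1100000 = 0.7273; (1100000−400000)/1100000 = 0.6364; (1100000−500000)/1100000 = 0.5455; (1100000−600000)/1100000 = 0.4545; (1100000−700000)/1100000 = 0.3636; (1100000−800000)/1100000 = 0.2727; (1100000−900000)/1100000 = 0.1818; (1100000−1000000)/1100000 = 0.0909.
Squared: 0.5289; 0.4050; 0.2975; 0.2066; 0.1322; 0.0744; 0.0331; 0.0083.
Sum = 1.685950; P₂ = 1.685950 / 10 = 0.169.

0.169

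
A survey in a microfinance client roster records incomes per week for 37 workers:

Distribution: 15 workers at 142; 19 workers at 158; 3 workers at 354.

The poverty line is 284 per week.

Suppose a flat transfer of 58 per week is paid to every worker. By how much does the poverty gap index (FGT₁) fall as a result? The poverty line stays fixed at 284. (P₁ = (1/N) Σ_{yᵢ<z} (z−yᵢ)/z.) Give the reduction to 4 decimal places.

Before: below the line — 15×142, 19×158; poverty gap index (FGT₁) = 0.430529.
After the 58 transfer: below the line — 15×200, 19×216; poverty gap index (FGT₁) = 0.242863.
Reduction = 0.430529 − 0.242863 = 0.1877.

0.1877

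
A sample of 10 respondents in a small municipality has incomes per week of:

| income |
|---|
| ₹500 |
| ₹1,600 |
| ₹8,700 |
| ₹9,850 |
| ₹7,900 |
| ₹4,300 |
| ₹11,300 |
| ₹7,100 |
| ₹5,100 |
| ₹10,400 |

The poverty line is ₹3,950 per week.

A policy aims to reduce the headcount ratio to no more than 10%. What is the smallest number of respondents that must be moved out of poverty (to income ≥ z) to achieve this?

2 of the 10 respondents are poor, so H = 2/10 = 0.200.
A headcount ratio of at most 10% allows at most ⌊0.10 × 10⌋ = 1 poor respondents.
So at least 2 − 1 = 1 must be lifted.

1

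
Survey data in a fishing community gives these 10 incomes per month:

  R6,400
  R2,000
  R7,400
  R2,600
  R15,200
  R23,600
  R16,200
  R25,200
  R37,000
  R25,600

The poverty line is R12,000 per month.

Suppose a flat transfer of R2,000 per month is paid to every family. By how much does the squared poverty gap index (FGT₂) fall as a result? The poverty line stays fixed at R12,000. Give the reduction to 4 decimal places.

Before: below the line — R2,000, R2,600, R6,400, R7,400; squared poverty gap index (FGT₂) = 0.167278.
After the R2,000 transfer: below the line — R4,000, R4,600, R8,400, R9,400; squared poverty gap index (FGT₂) = 0.096167.
Reduction = 0.167278 − 0.096167 = 0.0711.

0.0711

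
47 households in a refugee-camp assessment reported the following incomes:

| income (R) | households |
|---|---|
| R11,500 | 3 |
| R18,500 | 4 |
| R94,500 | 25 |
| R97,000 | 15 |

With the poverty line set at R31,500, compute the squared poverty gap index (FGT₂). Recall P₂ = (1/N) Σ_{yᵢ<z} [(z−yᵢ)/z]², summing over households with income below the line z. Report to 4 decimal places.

0.0402

Below z: 3×R11,500, 4×R18,500 (q = 7 of N = 47).
Gap ratios (z−y)/z: (31500−11500)/31500 = 0.6349 (×3); (31500−18500)/31500 = 0.4127 (×4).
Squared: 0.4031 (×3); 0.1703 (×4).
Sum = 1.890653; P₂ = 1.890653 / 47 = 0.0402.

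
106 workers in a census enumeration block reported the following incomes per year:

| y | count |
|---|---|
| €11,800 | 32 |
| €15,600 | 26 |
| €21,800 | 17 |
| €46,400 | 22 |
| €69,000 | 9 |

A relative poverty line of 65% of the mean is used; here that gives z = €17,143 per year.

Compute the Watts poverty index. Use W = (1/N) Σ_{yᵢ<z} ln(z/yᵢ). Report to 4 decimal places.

0.1359

Poor units: 32×€11,800, 26×€15,600 (q = 58 of N = 106).
Log gaps: ln(17143/11800) = 0.3735 (×32); ln(17143/15600) = 0.0943 (×26).
W = 14.403987 / 106 = 0.1359.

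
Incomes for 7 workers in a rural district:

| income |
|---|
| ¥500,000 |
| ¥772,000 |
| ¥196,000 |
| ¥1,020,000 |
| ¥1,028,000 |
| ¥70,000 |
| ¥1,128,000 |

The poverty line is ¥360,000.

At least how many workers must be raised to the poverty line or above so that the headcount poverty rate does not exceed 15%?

Currently q = 2 of N = 7 are below the line (H = 0.286).
A headcount ratio of at most 15% allows at most ⌊0.15 × 7⌋ = 1 poor workers.
So at least 2 − 1 = 1 must be lifted.

1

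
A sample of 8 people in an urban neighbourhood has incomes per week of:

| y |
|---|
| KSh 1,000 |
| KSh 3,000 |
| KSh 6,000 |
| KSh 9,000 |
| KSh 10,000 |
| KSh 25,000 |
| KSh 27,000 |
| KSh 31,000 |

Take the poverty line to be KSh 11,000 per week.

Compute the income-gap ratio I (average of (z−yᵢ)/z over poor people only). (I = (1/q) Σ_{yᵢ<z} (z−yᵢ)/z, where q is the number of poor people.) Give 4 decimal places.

Incomes under z: KSh 1,000, KSh 3,000, KSh 6,000, KSh 9,000, KSh 10,000 (q = 5 of N = 8).
Relative gaps: 0.9091, 0.7273, 0.4545, 0.1818, 0.0909; sum = 2.363636.
I averages over the q = 5 poor units only: 2.363636 / 5 = 0.4727.

0.4727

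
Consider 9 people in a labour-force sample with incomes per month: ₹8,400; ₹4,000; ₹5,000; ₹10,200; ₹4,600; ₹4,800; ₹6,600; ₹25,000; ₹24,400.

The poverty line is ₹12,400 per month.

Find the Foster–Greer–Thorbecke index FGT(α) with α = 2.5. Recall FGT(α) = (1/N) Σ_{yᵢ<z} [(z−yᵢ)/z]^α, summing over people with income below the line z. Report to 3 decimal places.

0.165

Below z: ₹4,000, ₹4,600, ₹4,800, ₹5,000, ₹6,600, ₹8,400, ₹10,200 (q = 7 of N = 9).
Gap ratios (z−y)/z: (12400−4000)/12400 = 0.6774; (12400−4600)/12400 = 0.6290; (12400−4800)/12400 = 0.6129; (12400−5000)/12400 = 0.5968; (12400−6600)/12400 = 0.4677; (12400−8400)/12400 = 0.3226; (12400−10200)/12400 = 0.1774.
Raised to α = 2.5: 0.37770; 0.31382; 0.29409; 0.27512; 0.14963; 0.05910; 0.01326.
Sum = 1.482719; FGT(2.5) = 1.482719 / 9 = 0.165.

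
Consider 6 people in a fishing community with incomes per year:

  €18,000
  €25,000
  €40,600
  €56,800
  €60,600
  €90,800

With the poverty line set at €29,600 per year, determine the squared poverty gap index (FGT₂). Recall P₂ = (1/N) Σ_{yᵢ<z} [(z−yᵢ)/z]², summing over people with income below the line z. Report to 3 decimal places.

0.030

Poor units: €18,000, €25,000 (q = 2 of N = 6).
Gap ratios (z−y)/z: (29600−18000)/29600 = 0.3919; (29600−25000)/29600 = 0.1554.
Squared: 0.1536; 0.0242.
Sum = 0.177730; P₂ = 0.177730 / 6 = 0.030.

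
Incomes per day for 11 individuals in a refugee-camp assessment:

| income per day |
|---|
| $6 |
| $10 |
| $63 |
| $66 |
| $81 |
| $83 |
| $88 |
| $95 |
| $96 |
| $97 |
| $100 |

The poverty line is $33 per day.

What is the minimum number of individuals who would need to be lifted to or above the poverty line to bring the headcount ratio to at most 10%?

2 of the 11 individuals are poor, so H = 2/11 = 0.182.
A headcount ratio of at most 10% allows at most ⌊0.10 × 11⌋ = 1 poor individuals.
So at least 2 − 1 = 1 must be lifted.

1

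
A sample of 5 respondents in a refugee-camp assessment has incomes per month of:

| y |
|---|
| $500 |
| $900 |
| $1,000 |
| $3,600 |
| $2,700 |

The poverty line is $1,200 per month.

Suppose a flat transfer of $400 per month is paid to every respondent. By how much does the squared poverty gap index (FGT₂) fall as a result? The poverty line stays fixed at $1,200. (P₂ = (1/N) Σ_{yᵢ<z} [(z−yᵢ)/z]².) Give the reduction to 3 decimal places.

Before: below the line — $500, $900, $1,000; squared poverty gap index (FGT₂) = 0.08611.
After the $400 transfer: below the line — $900; squared poverty gap index (FGT₂) = 0.01250.
Reduction = 0.08611 − 0.01250 = 0.074.

0.074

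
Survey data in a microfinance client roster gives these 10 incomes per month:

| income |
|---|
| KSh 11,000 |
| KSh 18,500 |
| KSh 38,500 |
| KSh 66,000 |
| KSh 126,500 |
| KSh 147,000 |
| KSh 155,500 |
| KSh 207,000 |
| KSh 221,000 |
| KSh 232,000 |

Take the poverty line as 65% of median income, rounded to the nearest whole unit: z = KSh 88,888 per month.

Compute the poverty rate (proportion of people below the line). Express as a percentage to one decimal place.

40.0%

4 of the 10 people have income below KSh 88,888.
H = 4/10 = 40.0%.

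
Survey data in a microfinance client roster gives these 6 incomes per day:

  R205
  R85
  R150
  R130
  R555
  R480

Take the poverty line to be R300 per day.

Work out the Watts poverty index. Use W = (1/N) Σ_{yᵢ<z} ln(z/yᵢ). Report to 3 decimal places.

0.529

Incomes under z: R85, R130, R150, R205 (q = 4 of N = 6).
ln(z/y) terms: ln(300/85) = 1.2611; ln(300/130) = 0.8362; ln(300/150) = 0.6931; ln(300/205) = 0.3808.
W = 3.171299 / 6 = 0.529.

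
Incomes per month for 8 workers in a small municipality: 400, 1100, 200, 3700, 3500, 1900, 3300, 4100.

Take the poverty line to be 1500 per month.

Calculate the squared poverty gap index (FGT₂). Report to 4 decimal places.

Below the line: 200, 400, 1100 (q = 3 of N = 8).
Relative gaps: (1500−200)/1500 = 0.8667; (1500−400)/1500 = 0.7333; (1500−1100)/1500 = 0.2667.
Squared: 0.7511; 0.5378; 0.0711.
Sum = 1.360000; P₂ = 1.360000 / 8 = 0.1700.

0.1700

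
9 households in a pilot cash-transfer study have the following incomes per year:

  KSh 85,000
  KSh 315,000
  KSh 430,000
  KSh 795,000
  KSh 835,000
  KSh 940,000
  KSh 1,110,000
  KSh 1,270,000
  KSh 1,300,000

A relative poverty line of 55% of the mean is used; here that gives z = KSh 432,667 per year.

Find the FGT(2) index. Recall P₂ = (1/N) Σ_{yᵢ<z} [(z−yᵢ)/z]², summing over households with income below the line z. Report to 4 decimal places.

0.0800

Below z: KSh 85,000, KSh 315,000, KSh 430,000 (q = 3 of N = 9).
Shortfall ratios: (432667−85000)/432667 = 0.8035; (432667−315000)/432667 = 0.2720; (432667−430000)/432667 = 0.0062.
Squared: 0.6457; 0.0740; 0.0000.
Sum = 0.719682; P₂ = 0.719682 / 9 = 0.0800.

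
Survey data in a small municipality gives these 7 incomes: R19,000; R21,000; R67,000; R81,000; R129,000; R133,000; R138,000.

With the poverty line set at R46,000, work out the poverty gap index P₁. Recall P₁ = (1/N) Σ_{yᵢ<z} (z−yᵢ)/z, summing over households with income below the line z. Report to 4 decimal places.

Poor units: R19,000, R21,000 (q = 2 of N = 7).
Normalized shortfalls: (46000−19000)/46000 = 0.5870; (46000−21000)/46000 = 0.5435.
Σ = 1.130435. Dividing by the full population N = 7 gives P₁ = 0.1615.

0.1615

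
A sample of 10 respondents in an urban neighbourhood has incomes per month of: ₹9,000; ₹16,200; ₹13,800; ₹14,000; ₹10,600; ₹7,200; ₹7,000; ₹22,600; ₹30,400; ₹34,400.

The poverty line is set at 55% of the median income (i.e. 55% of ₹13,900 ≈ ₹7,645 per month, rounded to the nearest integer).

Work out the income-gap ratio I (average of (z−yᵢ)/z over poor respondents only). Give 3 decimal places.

Below the line: ₹7,000, ₹7,200 (q = 2 of N = 10).
Shortfall ratios (z−y)/z: 0.0844, 0.0582; sum = 0.142577.
The income-gap ratio divides by q (the poor only): 0.142577 / 2 = 0.071.

0.071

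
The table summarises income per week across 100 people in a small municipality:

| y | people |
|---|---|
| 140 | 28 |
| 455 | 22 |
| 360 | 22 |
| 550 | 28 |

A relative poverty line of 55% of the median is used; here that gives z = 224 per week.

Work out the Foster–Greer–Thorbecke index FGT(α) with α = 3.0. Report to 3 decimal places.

0.015

Incomes under z: 28×140 (q = 28 of N = 100).
Normalized shortfalls: (224−140)/224 = 0.3750 (×28).
Raised to α = 3.0: 0.05273 (×28).
Sum = 1.476562; FGT(3.0) = 1.476562 / 100 = 0.015.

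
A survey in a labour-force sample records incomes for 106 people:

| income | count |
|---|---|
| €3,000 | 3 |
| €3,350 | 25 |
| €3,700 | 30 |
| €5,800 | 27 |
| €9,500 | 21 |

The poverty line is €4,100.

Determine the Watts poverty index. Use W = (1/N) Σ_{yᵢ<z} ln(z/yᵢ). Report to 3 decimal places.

0.086

Poor units: 3×€3,000, 25×€3,350, 30×€3,700 (q = 58 of N = 106).
ln(z/y) terms: ln(4100/3000) = 0.3124 (×3); ln(4100/3350) = 0.2020 (×25); ln(4100/3700) = 0.1027 (×30).
W = 9.067414 / 106 = 0.086.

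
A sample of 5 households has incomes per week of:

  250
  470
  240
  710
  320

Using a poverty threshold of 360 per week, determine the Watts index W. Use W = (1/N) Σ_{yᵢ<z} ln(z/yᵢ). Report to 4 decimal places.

0.1776

Below the line: 240, 250, 320 (q = 3 of N = 5).
Log shortfalls: ln(360/240) = 0.4055; ln(360/250) = 0.3646; ln(360/320) = 0.1178.
W = 0.887891 / 5 = 0.1776.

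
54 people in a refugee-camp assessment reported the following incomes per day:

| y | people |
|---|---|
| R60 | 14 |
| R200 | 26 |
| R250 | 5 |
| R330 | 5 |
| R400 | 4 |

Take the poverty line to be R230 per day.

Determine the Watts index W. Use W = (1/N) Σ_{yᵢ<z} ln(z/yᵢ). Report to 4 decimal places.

0.4157

Below z: 14×R60, 26×R200 (q = 40 of N = 54).
Log shortfalls: ln(230/60) = 1.3437 (×14); ln(230/200) = 0.1398 (×26).
W = 22.446097 / 54 = 0.4157.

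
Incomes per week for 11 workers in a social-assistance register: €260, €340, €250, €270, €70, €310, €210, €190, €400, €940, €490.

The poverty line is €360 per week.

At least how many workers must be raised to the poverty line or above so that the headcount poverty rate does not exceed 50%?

3

8 of the 11 workers are poor, so H = 8/11 = 0.727.
A headcount ratio of at most 50% allows at most ⌊0.50 × 11⌋ = 5 poor workers.
So at least 8 − 5 = 3 must be lifted.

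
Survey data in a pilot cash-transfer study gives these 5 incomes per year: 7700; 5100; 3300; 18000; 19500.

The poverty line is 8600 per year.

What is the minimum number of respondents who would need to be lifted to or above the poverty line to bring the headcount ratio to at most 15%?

Currently q = 3 of N = 5 are below the line (H = 0.600).
A headcount ratio of at most 15% allows at most ⌊0.15 × 5⌋ = 0 poor respondents.
So at least 3 − 0 = 3 must be lifted.

3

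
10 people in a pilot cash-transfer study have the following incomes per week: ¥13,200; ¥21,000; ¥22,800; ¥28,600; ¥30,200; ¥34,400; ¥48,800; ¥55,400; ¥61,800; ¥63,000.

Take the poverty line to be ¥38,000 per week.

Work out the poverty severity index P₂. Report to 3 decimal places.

0.090

Below z: ¥13,200, ¥21,000, ¥22,800, ¥28,600, ¥30,200, ¥34,400 (q = 6 of N = 10).
Shortfall ratios: (38000−13200)/38000 = 0.6526; (38000−21000)/38000 = 0.4474; (38000−22800)/38000 = 0.4000; (38000−28600)/38000 = 0.2474; (38000−30200)/38000 = 0.2053; (38000−34400)/38000 = 0.0947.
Squared: 0.4259; 0.2001; 0.1600; 0.0612; 0.0421; 0.0090.
Sum = 0.898366; P₂ = 0.898366 / 10 = 0.090.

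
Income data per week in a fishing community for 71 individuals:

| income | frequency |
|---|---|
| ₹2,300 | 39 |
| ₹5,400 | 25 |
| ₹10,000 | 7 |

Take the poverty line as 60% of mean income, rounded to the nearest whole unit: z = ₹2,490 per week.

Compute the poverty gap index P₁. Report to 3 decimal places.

Poor units: 39×₹2,300 (q = 39 of N = 71).
Relative gaps: (2490−2300)/2490 = 0.0763 (×39).
Σ = 2.975904. Dividing by the full population N = 71 gives P₁ = 0.042.

0.042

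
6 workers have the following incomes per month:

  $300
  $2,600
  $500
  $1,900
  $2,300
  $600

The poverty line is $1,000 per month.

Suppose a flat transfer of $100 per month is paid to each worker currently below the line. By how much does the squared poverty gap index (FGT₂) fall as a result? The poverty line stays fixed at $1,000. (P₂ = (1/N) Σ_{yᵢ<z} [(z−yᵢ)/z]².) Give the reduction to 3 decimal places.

0.048

Before: below the line — $300, $500, $600; squared poverty gap index (FGT₂) = 0.15000.
After the $100 transfer: below the line — $400, $600, $700; squared poverty gap index (FGT₂) = 0.10167.
Reduction = 0.15000 − 0.10167 = 0.048.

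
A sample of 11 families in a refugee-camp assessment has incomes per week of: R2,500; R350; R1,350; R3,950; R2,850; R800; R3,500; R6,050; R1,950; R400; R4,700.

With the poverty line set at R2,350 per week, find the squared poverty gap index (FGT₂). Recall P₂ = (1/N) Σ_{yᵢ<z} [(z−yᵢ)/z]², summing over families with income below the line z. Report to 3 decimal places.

0.187

Below z: R350, R400, R800, R1,350, R1,950 (q = 5 of N = 11).
Gap ratios (z−y)/z: (2350−350)/2350 = 0.8511; (2350−400)/2350 = 0.8298; (2350−800)/2350 = 0.6596; (2350−1350)/2350 = 0.4255; (2350−1950)/2350 = 0.1702.
Squared: 0.7243; 0.6885; 0.4350; 0.1811; 0.0290.
Sum = 2.057945; P₂ = 2.057945 / 11 = 0.187.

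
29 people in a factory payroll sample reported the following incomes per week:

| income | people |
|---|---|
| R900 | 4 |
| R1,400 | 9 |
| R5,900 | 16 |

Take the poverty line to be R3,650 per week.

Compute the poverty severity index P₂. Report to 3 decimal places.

Incomes under z: 4×R900, 9×R1,400 (q = 13 of N = 29).
Gap ratios (z−y)/z: (3650−900)/3650 = 0.7534 (×4); (3650−1400)/3650 = 0.6164 (×9).
Squared: 0.5676 (×4); 0.3800 (×9).
Sum = 5.690561; P₂ = 5.690561 / 29 = 0.196.

0.196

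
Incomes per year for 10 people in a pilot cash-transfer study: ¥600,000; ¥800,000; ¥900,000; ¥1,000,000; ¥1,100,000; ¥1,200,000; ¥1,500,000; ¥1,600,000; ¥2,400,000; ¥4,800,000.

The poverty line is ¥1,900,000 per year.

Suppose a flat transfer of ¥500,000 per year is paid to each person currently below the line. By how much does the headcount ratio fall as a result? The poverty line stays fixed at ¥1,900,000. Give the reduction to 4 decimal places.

0.2000

Before: below the line — ¥600,000, ¥800,000, ¥900,000, ¥1,000,000, ¥1,100,000, ¥1,200,000, ¥1,500,000, ¥1,600,000; headcount ratio = 0.800000.
After the ¥500,000 transfer: below the line — ¥1,100,000, ¥1,300,000, ¥1,400,000, ¥1,500,000, ¥1,600,000, ¥1,700,000; headcount ratio = 0.600000.
Reduction = 0.800000 − 0.600000 = 0.2000.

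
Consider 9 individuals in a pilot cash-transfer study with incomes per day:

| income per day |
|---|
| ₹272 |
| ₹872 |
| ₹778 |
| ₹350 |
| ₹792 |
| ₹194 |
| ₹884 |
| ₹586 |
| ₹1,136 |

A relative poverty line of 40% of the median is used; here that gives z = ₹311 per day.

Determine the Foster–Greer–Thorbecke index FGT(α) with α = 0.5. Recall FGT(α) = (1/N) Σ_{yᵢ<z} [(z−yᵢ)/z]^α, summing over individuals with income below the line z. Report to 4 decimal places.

0.1075

Poor units: ₹194, ₹272 (q = 2 of N = 9).
Gap ratios (z−y)/z: (311−194)/311 = 0.3762; (311−272)/311 = 0.1254.
Raised to α = 0.5: 0.61336; 0.35412.
Sum = 0.967478; FGT(0.5) = 0.967478 / 9 = 0.1075.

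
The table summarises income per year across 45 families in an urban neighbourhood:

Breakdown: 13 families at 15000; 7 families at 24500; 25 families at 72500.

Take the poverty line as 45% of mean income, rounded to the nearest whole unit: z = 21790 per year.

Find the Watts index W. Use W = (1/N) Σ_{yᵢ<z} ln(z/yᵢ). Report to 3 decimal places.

0.108

Poor units: 13×15000 (q = 13 of N = 45).
ln(z/y) terms: ln(21790/15000) = 0.3734 (×13).
W = 4.854212 / 45 = 0.108.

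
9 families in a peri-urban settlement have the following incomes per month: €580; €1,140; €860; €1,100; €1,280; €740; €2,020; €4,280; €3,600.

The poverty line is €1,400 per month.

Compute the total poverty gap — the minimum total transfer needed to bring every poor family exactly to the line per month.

€2,700

Poor units: €580, €740, €860, €1,100, €1,140, €1,280 (q = 6 of N = 9).
Individual gaps: 1400−580 = 820; 1400−740 = 660; 1400−860 = 540; 1400−1100 = 300; 1400−1140 = 260; 1400−1280 = 120.
Aggregate gap = €2,700.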